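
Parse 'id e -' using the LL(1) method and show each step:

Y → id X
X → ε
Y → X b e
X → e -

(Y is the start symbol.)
Stack is shown with the top on the left.

Stack   Input     Action
------------------------
Y $     id e - $  output Y → id X
id X $  id e - $  match 'id'
X $     e - $     output X → e -
e - $   e - $     match 'e'
- $     - $       match '-'
$       $         accept

The string is accepted.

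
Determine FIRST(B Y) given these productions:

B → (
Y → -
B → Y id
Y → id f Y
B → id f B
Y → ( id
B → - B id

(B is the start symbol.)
{ '(', '-', 'id' }

FIRST sets of the non-terminals involved (from the grammar, by fixed-point iteration):
  FIRST(B) = { '(', '-', 'id' }

To compute FIRST(B Y), process the symbols left to right:
Symbol B is a non-terminal. Add FIRST(B) \ {ε} = { '(', '-', 'id' }
B is not nullable (ε ∉ FIRST(B)), so stop here.
FIRST(B Y) = { '(', '-', 'id' }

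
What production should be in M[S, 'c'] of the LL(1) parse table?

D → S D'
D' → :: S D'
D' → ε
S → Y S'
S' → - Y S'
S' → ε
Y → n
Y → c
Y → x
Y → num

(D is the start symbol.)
To find M[S, 'c'], we find productions for S where 'c' is in the predict set (PREDICT(N → α) = (FIRST(α) \ {ε}) ∪ (FOLLOW(N) if α ⇒* ε)).

Relevant sets:
  FIRST(Y) = { 'c', 'n', 'num', 'x' }

S → Y S': PREDICT = { 'c', 'n', 'num', 'x' }
  'c' is in predict set, so this production goes in M[S, 'c']

M[S, 'c'] = S → Y S'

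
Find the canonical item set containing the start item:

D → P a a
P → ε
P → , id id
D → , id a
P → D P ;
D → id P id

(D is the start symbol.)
{ [D → . , id a], [D → . P a a], [D → . id P id], [D' → . D], [P → . , id id], [P → . D P ;], [P → .] }

First, augment the grammar with D' → D
I₀ = CLOSURE({ [D' → . D] }):
  [D' → . D] has the dot before D: add [D → . P a a], [D → . , id a], [D → . id P id]
  [D → . P a a] has the dot before P: add [P → .], [P → . , id id], [P → . D P ;]
No further items can be added.

I₀ = { [D → . , id a], [D → . P a a], [D → . id P id], [D' → . D], [P → . , id id], [P → . D P ;], [P → .] }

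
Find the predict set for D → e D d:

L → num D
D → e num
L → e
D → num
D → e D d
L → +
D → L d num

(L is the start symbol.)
PREDICT(D → e D d) = (FIRST(RHS) \ {ε}) ∪ (FOLLOW(D) if ε ∈ FIRST(RHS), i.e. RHS ⇒* ε)
FIRST(e D d) = { 'e' }
ε ∉ FIRST(e D d), so FOLLOW(D) is not added.
PREDICT(D → e D d) = { 'e' }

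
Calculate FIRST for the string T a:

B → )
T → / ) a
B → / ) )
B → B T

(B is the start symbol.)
FIRST sets of the non-terminals involved (from the grammar, by fixed-point iteration):
  FIRST(T) = { '/' }

To compute FIRST(T a), process the symbols left to right:
Symbol T is a non-terminal. Add FIRST(T) \ {ε} = { '/' }
T is not nullable (ε ∉ FIRST(T)), so stop here.
FIRST(T a) = { '/' }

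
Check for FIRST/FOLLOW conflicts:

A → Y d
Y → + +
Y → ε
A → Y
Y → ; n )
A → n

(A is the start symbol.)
No FIRST/FOLLOW conflicts.

Nullable non-terminals: A, Y.
FIRST sets used below: FIRST(Y) = { '+', ';', ε }

A: nullable alternative(s) A → Y; FOLLOW(A) = { $ }
  A → Y d: FIRST \ {ε} = { '+', ';', 'd' } — disjoint from FOLLOW(A)
  A → Y: FIRST \ {ε} = { '+', ';' } — this is the only nullable alternative, skip
  A → n: FIRST \ {ε} = { 'n' } — disjoint from FOLLOW(A)

Y: nullable alternative(s) Y → ε; FOLLOW(Y) = { $, 'd' }
  Y → + +: FIRST \ {ε} = { '+' } — disjoint from FOLLOW(Y)
  Y → ε: FIRST \ {ε} = { } — this is the only nullable alternative, skip
  Y → ; n ): FIRST \ {ε} = { ';' } — disjoint from FOLLOW(Y)

No FIRST/FOLLOW conflicts found.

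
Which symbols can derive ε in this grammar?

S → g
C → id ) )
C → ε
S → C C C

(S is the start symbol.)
ε-productions: C → ε
So C is immediately nullable.
S → C C C: every symbol on the right is nullable, so S is nullable too.
Every non-terminal is now nullable.
Nullable = { 'C', 'S' }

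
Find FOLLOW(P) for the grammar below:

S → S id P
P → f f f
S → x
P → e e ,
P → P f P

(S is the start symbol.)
{ $, 'f', 'id' }

To compute FOLLOW(P), find every occurrence of P on a right-hand side N → α P β: add FIRST(β) \ {ε}, and if β is empty or nullable also add FOLLOW(N). Iterate to a fixed point.

In S → S id P: P is at the end, add FOLLOW(S)
In P → P f P: P is followed by f P, add FIRST(f P) \ {ε} = { 'f' }
In P → P f P: P is at the end; this adds FOLLOW(P) to itself — nothing new

The FOLLOW sets referred to above (computed the same way, to a fixed point):
  FOLLOW(S) = { $, 'id' }

Taking the union: FOLLOW(P) = { $, 'f', 'id' }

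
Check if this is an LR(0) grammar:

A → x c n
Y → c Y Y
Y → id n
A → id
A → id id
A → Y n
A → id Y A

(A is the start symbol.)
No. Shift-reduce conflict between [A → id .] and [A → id . id]

A grammar is LR(0) if no state in the canonical LR(0) collection has:
  - both a shift item (dot before a terminal) and a complete item (shift-reduce conflict), or
  - two or more complete items (reduce-reduce conflict; the accept item [A' → A .] counts as a complete item here).

Augment with A' → A and build the canonical LR(0) collection (I0 = CLOSURE({[A' → . A]}), then GOTO on every symbol after a dot until no new states appear). It has 16 states:
  I0: { [A → . Y n], [A → . id Y A], [A → . id id], [A → . id], [A → . x c n], [A' → . A], [Y → . c Y Y], [Y → . id n] }  — shift
  I1: { [A' → A .] }  — accept
  I2: { [A → Y . n] }  — shift
  I3: { [Y → . c Y Y], [Y → . id n], [Y → c . Y Y] }  — shift
  I4: { [A → id . Y A], [A → id . id], [A → id .], [Y → . c Y Y], [Y → . id n], [Y → id . n] }  — shift, reduce
  I5: { [A → x . c n] }  — shift
  I6: { [A → x c . n] }  — shift
  I7: { [A → x c n .] }  — reduce
  I8: { [A → . Y n], [A → . id Y A], [A → . id id], [A → . id], [A → . x c n], [A → id Y . A], [Y → . c Y Y], [Y → . id n] }  — shift
  I9: { [A → id id .], [Y → id . n] }  — shift, reduce
  I10: { [Y → id n .] }  — reduce
  I11: { [A → id Y A .] }  — reduce
  I12: { [Y → . c Y Y], [Y → . id n], [Y → c Y . Y] }  — shift
  I13: { [Y → id . n] }  — shift
  I14: { [Y → c Y Y .] }  — reduce
  I15: { [A → Y n .] }  — reduce

Conflict in state I4:
  Shift-reduce conflict between [A → id .] and [A → id . id]
So the grammar is NOT LR(0).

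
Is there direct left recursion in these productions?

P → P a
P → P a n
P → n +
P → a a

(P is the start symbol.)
Yes, P is left-recursive

Direct left recursion occurs when N → N α for some non-terminal N (the right-hand side begins with the left-hand side itself).

P → P a: LEFT RECURSIVE (starts with P)
P → P a n: LEFT RECURSIVE (starts with P)
P → n +: starts with n
P → a a: starts with a

The grammar has direct left recursion on: P.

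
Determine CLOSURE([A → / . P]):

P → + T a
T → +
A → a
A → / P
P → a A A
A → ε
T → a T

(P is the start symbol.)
To compute CLOSURE, for each item [A → α.Bβ] where B is a non-terminal, add [B → .γ] for all productions B → γ; repeat for the newly added items until nothing changes.

Start with: [A → / . P]
  [A → / . P] has the dot before P: add [P → . + T a], [P → . a A A]
No further items can be added.

CLOSURE = { [A → / . P], [P → . + T a], [P → . a A A] }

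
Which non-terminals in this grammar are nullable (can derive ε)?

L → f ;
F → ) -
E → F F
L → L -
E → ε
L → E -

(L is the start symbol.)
{ 'E' }

A non-terminal is nullable if it can derive ε (the empty string): either it has an ε-production, or it has a production whose right-hand side consists entirely of nullable non-terminals.

ε-productions: E → ε
So E is immediately nullable.
No further non-terminal can be added: every production for the remaining non-terminals contains a terminal or a non-nullable non-terminal.
Nullable = { 'E' }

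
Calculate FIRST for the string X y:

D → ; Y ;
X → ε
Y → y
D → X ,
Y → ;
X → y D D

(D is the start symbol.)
{ 'y' }

FIRST sets of the non-terminals involved (from the grammar, by fixed-point iteration):
  FIRST(X) = { 'y', ε }

To compute FIRST(X y), process the symbols left to right:
Symbol X is a non-terminal. Add FIRST(X) \ {ε} = { 'y' }
X is nullable (ε ∈ FIRST(X)), continue to the next symbol.
Symbol y is a terminal. Add 'y' and stop.
FIRST(X y) = { 'y' }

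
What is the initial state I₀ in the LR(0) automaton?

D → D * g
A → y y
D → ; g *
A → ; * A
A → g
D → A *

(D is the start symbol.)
First, augment the grammar with D' → D
I₀ = CLOSURE({ [D' → . D] }):
  [D' → . D] has the dot before D: add [D → . D * g], [D → . ; g *], [D → . A *]
  [D → . A *] has the dot before A: add [A → . y y], [A → . ; * A], [A → . g]
No further items can be added.

I₀ = { [A → . ; * A], [A → . g], [A → . y y], [D → . ; g *], [D → . A *], [D → . D * g], [D' → . D] }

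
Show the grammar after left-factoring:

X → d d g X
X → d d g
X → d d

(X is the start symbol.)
Left-factoring transforms A → αβ₁ | αβ₂ into A → αA' and A' → β₁ | β₂
(α is the longest common prefix among the alternatives). Repeat until
no nonterminal has two alternatives with a common prefix.

Round 1: X has alternatives sharing prefix 'd d'. Introduce X': X → d d X'
  Add: X' → g X
  Add: X' → g
  Add: X' → ε

Round 2: X' has alternatives sharing prefix 'g'. Introduce X'': X' → g X''
  Add: X'' → X
  Add: X'' → ε

No remaining common prefixes — done.

Resulting grammar:
X → d d X'
X' → g X''
X'' → X
X'' → ε
X' → ε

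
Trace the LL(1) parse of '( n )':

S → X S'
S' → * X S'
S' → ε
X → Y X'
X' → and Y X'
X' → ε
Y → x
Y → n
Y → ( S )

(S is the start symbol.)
LL(1) parsing maintains a stack (initially the start symbol over $) and the input. At each step: if the stack top is a terminal, match it against the current input token; if it is a non-terminal N, replace it with the RHS of M[N, lookahead] (the unique production whose predict set contains the lookahead).

Stack is shown with the top on the left.

Stack              Input    Action
----------------------------------
S $                ( n ) $  output S → X S'
X S' $             ( n ) $  output X → Y X'
Y X' S' $          ( n ) $  output Y → ( S )
( S ) X' S' $      ( n ) $  match '('
S ) X' S' $        n ) $    output S → X S'
X S' ) X' S' $     n ) $    output X → Y X'
Y X' S' ) X' S' $  n ) $    output Y → n
n X' S' ) X' S' $  n ) $    match 'n'
X' S' ) X' S' $    ) $      output X' → ε
S' ) X' S' $       ) $      output S' → ε
) X' S' $          ) $      match ')'
X' S' $            $        output X' → ε
S' $               $        output S' → ε
$                  $        accept

The string is accepted.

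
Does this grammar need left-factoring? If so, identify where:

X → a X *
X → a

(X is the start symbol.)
Yes, X has productions with common prefix 'a'

Left-factoring is needed when two productions for the same non-terminal
share a common prefix on the right-hand side.

Productions for X:
  X → a X *
  X → a

Found common prefix 'a' in productions for X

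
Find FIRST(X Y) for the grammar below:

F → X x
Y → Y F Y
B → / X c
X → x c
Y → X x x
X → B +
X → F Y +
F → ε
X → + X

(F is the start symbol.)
FIRST sets of the non-terminals involved (from the grammar, by fixed-point iteration):
  FIRST(X) = { '+', '/', 'x' }

To compute FIRST(X Y), process the symbols left to right:
Symbol X is a non-terminal. Add FIRST(X) \ {ε} = { '+', '/', 'x' }
X is not nullable (ε ∉ FIRST(X)), so stop here.
FIRST(X Y) = { '+', '/', 'x' }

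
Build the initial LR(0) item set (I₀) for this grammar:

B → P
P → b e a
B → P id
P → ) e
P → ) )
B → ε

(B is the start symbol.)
{ [B → . P id], [B → . P], [B → .], [B' → . B], [P → . ) )], [P → . ) e], [P → . b e a] }

First, augment the grammar with B' → B
I₀ = CLOSURE({ [B' → . B] }):
  [B' → . B] has the dot before B: add [B → . P], [B → . P id], [B → .]
  [B → . P] has the dot before P: add [P → . b e a], [P → . ) e], [P → . ) )]
No further items can be added.

I₀ = { [B → . P id], [B → . P], [B → .], [B' → . B], [P → . ) )], [P → . ) e], [P → . b e a] }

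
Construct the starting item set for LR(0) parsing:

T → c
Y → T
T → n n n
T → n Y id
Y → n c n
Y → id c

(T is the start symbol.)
First, augment the grammar with T' → T
I₀ = CLOSURE({ [T' → . T] }):
  [T' → . T] has the dot before T: add [T → . c], [T → . n n n], [T → . n Y id]
No further items can be added.

I₀ = { [T → . c], [T → . n Y id], [T → . n n n], [T' → . T] }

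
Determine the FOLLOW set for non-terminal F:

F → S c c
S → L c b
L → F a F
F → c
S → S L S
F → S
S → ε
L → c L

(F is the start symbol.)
{ $, 'a', 'c' }

F is the start symbol, so $ ∈ FOLLOW(F).
In L → F a F: F is followed by a F, add FIRST(a F) \ {ε} = { 'a' }
In L → F a F: F is at the end, add FOLLOW(L)

The FOLLOW sets referred to above (computed the same way, to a fixed point):
  FOLLOW(L) = { $, 'a', 'c' }

Taking the union: FOLLOW(F) = { $, 'a', 'c' }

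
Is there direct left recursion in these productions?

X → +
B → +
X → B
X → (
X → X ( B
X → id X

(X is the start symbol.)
Yes, X is left-recursive

X → +: starts with '+'
B → +: starts with '+'
X → B: starts with B
X → (: starts with '('
X → X ( B: LEFT RECURSIVE (starts with X)
X → id X: starts with id

The grammar has direct left recursion on: X.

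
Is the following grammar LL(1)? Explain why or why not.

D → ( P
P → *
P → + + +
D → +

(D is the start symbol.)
A grammar is LL(1) if for each non-terminal N with multiple productions, the predict sets of those productions are pairwise disjoint, where PREDICT(N → α) = (FIRST(α) \ {ε}) ∪ (FOLLOW(N) if α ⇒* ε).

For D:
  PREDICT(D → '(' P) = { '(' }
  PREDICT(D → '+') = { '+' }
For P:
  PREDICT(P → '*') = { '*' }
  PREDICT(P → '+' '+' '+') = { '+' }

All predict sets are disjoint. The grammar IS LL(1).

Answer: Yes, the grammar is LL(1).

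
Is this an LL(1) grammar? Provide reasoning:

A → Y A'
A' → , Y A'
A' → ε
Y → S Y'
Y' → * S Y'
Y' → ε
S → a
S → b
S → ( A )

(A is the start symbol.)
Yes, the grammar is LL(1).

A grammar is LL(1) if for each non-terminal N with multiple productions, the predict sets of those productions are pairwise disjoint, where PREDICT(N → α) = (FIRST(α) \ {ε}) ∪ (FOLLOW(N) if α ⇒* ε).

Relevant sets:
  FOLLOW(A') = { $, ')' }
  FOLLOW(Y') = { $, ')', ',' }

For A':
  PREDICT(A' → ',' Y A') = { ',' }
  PREDICT(A' → ε) = { $, ')' }
For Y':
  PREDICT(Y' → '*' S Y') = { '*' }
  PREDICT(Y' → ε) = { $, ')', ',' }
For S:
  PREDICT(S → a) = { 'a' }
  PREDICT(S → b) = { 'b' }
  PREDICT(S → '(' A ')') = { '(' }
A, Y have a single production, so nothing to check there.

All predict sets are disjoint. The grammar IS LL(1).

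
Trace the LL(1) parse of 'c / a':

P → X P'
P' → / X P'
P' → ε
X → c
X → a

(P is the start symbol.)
Stack is shown with the top on the left.

Stack     Input    Action
-------------------------
P $       c / a $  output P → X P'
X P' $    c / a $  output X → c
c P' $    c / a $  match 'c'
P' $      / a $    output P' → / X P'
/ X P' $  / a $    match '/'
X P' $    a $      output X → a
a P' $    a $      match 'a'
P' $      $        output P' → ε
$         $        accept

The string is accepted.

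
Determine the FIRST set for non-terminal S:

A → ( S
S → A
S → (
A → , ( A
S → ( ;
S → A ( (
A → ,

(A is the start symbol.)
FIRST sets of the other non-terminals involved (by the same procedure, iterated to a fixed point):
  FIRST(A) = { '(', ',' }

From S → A:
  - A is a non-terminal: add FIRST(A) \ {ε} = { '(', ',' }
    A is not nullable, so stop
From S → (:
  - '(' is a terminal: add '(' and stop
From S → ( ;:
  - '(' is a terminal: add '(' and stop
From S → A ( (:
  - A is a non-terminal: add FIRST(A) \ {ε} = { '(', ',' }
    A is not nullable, so stop

Collecting: FIRST(S) = { '(', ',' }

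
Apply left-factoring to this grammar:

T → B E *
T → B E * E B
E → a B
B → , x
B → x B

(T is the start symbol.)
T → B E * T'
T' → ε
T' → E B
E → a B
B → , x
B → x B

Left-factoring transforms A → αβ₁ | αβ₂ into A → αA' and A' → β₁ | β₂
(α is the longest common prefix among the alternatives). Repeat until
no nonterminal has two alternatives with a common prefix.

Round 1: T has alternatives sharing prefix 'B E *'. Introduce T': T → B E * T'
  Add: T' → ε
  Add: T' → E B

No remaining common prefixes — done.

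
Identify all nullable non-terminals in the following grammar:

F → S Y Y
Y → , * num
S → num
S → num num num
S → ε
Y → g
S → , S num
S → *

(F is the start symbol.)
{ 'S' }

A non-terminal is nullable if it can derive ε (the empty string): either it has an ε-production, or it has a production whose right-hand side consists entirely of nullable non-terminals.

ε-productions: S → ε
So S is immediately nullable.
No further non-terminal can be added: every production for the remaining non-terminals contains a terminal or a non-nullable non-terminal.
Nullable = { 'S' }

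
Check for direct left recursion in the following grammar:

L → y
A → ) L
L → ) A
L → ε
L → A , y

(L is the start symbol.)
No direct left recursion

Direct left recursion occurs when N → N α for some non-terminal N (the right-hand side begins with the left-hand side itself).

L → y: starts with y
A → ) L: starts with ')'
L → ) A: starts with ')'
L → ε: starts with ε
L → A , y: starts with A

No direct left recursion found.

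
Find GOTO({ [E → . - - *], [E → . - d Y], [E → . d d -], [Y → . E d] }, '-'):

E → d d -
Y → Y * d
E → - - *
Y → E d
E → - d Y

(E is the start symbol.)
GOTO(I, '-') = CLOSURE({ [A → αX.β] : [A → α.Xβ] ∈ I, X = '-' })

Items with dot before '-', with the dot advanced:
  [E → . - - *] → [E → - . - *]
  [E → . - d Y] → [E → - . d Y]
Closure adds nothing (no advanced item has the dot before a non-terminal).

GOTO = { [E → - . - *], [E → - . d Y] }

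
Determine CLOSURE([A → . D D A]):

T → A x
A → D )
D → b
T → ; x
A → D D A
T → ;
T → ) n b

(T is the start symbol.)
To compute CLOSURE, for each item [A → α.Bβ] where B is a non-terminal, add [B → .γ] for all productions B → γ; repeat for the newly added items until nothing changes.

Start with: [A → . D D A]
  [A → . D D A] has the dot before D: add [D → . b]
No further items can be added.

CLOSURE = { [A → . D D A], [D → . b] }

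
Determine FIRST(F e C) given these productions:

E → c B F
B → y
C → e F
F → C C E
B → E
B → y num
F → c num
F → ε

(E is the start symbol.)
{ 'c', 'e' }

FIRST sets of the non-terminals involved (from the grammar, by fixed-point iteration):
  FIRST(F) = { 'c', 'e', ε }

To compute FIRST(F e C), process the symbols left to right:
Symbol F is a non-terminal. Add FIRST(F) \ {ε} = { 'c', 'e' }
F is nullable (ε ∈ FIRST(F)), continue to the next symbol.
Symbol e is a terminal. Add 'e' and stop.
FIRST(F e C) = { 'c', 'e' }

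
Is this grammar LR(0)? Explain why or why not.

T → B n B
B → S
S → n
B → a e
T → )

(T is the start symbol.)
Augment with T' → T and build the canonical LR(0) collection (I0 = CLOSURE({[T' → . T]}), then GOTO on every symbol after a dot until no new states appear). It has 10 states:
  I0: { [B → . S], [B → . a e], [S → . n], [T → . )], [T → . B n B], [T' → . T] }  — shift
  I1: { [T → ) .] }  — reduce
  I2: { [T → B . n B] }  — shift
  I3: { [B → S .] }  — reduce
  I4: { [T' → T .] }  — accept
  I5: { [B → a . e] }  — shift
  I6: { [S → n .] }  — reduce
  I7: { [B → a e .] }  — reduce
  I8: { [B → . S], [B → . a e], [S → . n], [T → B n . B] }  — shift
  I9: { [T → B n B .] }  — reduce

Every state is either a pure shift/goto state or contains exactly one complete item and nothing to shift — no conflicts. The grammar is LR(0).

Answer: Yes, the grammar is LR(0)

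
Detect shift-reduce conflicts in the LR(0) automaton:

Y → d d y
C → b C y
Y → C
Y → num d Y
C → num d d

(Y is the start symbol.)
A shift-reduce conflict occurs when an LR(0) state has both:
  - a complete (reduce) item [A → α .] (dot at the end), and
  - a shift item [B → β . c γ] (dot before a terminal).

Augment with Y' → Y and build the canonical LR(0) collection (I0 = CLOSURE({[Y' → . Y]}), then GOTO on every symbol after a dot until no new states appear). It has 16 states:
  I0: { [C → . b C y], [C → . num d d], [Y → . C], [Y → . d d y], [Y → . num d Y], [Y' → . Y] }  — shift
  I1: { [Y → C .] }  — reduce
  I2: { [Y' → Y .] }  — accept
  I3: { [C → . b C y], [C → . num d d], [C → b . C y] }  — shift
  I4: { [Y → d . d y] }  — shift
  I5: { [C → num . d d], [Y → num . d Y] }  — shift
  I6: { [C → . b C y], [C → . num d d], [C → num d . d], [Y → . C], [Y → . d d y], [Y → . num d Y], [Y → num d . Y] }  — shift
  I7: { [Y → num d Y .] }  — reduce
  I8: { [C → num d d .], [Y → d . d y] }  — shift, reduce
  I9: { [Y → d d . y] }  — shift
  I10: { [Y → d d y .] }  — reduce
  I11: { [C → b C . y] }  — shift
  I12: { [C → num . d d] }  — shift
  I13: { [C → num d . d] }  — shift
  I14: { [C → num d d .] }  — reduce
  I15: { [C → b C y .] }  — reduce

I8 contains reduce item [C → num d d .] and shift item [Y → d . d y] — shift-reduce conflict.

Answer: Yes — I8: [C → num d d .] vs [Y → d . d y]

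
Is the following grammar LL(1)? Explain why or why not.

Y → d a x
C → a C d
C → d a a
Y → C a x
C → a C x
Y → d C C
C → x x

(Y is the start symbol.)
Relevant sets:
  FIRST(C) = { 'a', 'd', 'x' }

For Y:
  PREDICT(Y → d a x) = { 'd' }
  PREDICT(Y → C a x) = { 'a', 'd', 'x' }
  PREDICT(Y → d C C) = { 'd' }
For C:
  PREDICT(C → a C d) = { 'a' }
  PREDICT(C → d a a) = { 'd' }
  PREDICT(C → a C x) = { 'a' }
  PREDICT(C → x x) = { 'x' }

Conflict found: Predict set conflict for Y: { 'd' }
The grammar is NOT LL(1).

Answer: No. Predict set conflict for Y: { 'd' }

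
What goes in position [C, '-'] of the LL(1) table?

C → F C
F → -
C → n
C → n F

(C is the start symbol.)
To find M[C, '-'], we find productions for C where '-' is in the predict set (PREDICT(N → α) = (FIRST(α) \ {ε}) ∪ (FOLLOW(N) if α ⇒* ε)).

Relevant sets:
  FIRST(F) = { '-' }

C → F C: PREDICT = { '-' }
  '-' is in predict set, so this production goes in M[C, '-']
C → n: PREDICT = { 'n' }
C → n F: PREDICT = { 'n' }

M[C, '-'] = C → F C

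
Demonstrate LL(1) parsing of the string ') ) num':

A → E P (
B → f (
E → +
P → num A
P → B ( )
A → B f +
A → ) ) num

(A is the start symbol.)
Stack is shown with the top on the left.

Stack      Input      Action
----------------------------
A $        ) ) num $  output A → ) ) num
) ) num $  ) ) num $  match ')'
) num $    ) num $    match ')'
num $      num $      match 'num'
$          $          accept

The string is accepted.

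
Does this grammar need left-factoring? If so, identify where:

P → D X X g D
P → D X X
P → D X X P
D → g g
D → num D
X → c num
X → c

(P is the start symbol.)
Left-factoring is needed when two productions for the same non-terminal
share a common prefix on the right-hand side.

Productions for P:
  P → D X X g D
  P → D X X
  P → D X X P
Productions for D:
  D → g g
  D → num D
Productions for X:
  X → c num
  X → c

Found common prefix 'D X X' in productions for P
Found common prefix 'c' in productions for X

Answer: Yes, P has productions with common prefix 'D X X'; X has productions with common prefix 'c'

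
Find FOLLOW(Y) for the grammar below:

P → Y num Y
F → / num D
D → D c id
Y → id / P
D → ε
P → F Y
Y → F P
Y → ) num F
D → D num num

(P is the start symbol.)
{ $, 'num' }

To compute FOLLOW(Y), find every occurrence of Y on a right-hand side N → α Y β: add FIRST(β) \ {ε}, and if β is empty or nullable also add FOLLOW(N). Iterate to a fixed point.

In P → Y num Y: Y is followed by num Y, add FIRST(num Y) \ {ε} = { 'num' }
In P → Y num Y: Y is at the end, add FOLLOW(P)
In P → F Y: Y is at the end, add FOLLOW(P)

The FOLLOW sets referred to above (computed the same way, to a fixed point):
  FOLLOW(P) = { $, 'num' }

Taking the union: FOLLOW(Y) = { $, 'num' }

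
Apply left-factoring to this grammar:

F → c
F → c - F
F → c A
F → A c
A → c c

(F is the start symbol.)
Left-factoring transforms A → αβ₁ | αβ₂ into A → αA' and A' → β₁ | β₂
(α is the longest common prefix among the alternatives). Repeat until
no nonterminal has two alternatives with a common prefix.

Round 1: F has alternatives sharing prefix 'c'. Introduce F': F → c F'
  Add: F' → ε
  Add: F' → - F
  Add: F' → A

No remaining common prefixes — done.

Resulting grammar:
F → c F'
F' → ε
F' → - F
F' → A
F → A c
A → c c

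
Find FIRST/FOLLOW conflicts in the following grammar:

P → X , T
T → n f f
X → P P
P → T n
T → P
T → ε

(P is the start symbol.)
Nullable non-terminals: T.
FIRST sets used below: FIRST(P) = { 'n' }

T: nullable alternative(s) T → ε; FOLLOW(T) = { $, ',', 'n' }
  T → n f f: FIRST \ {ε} = { 'n' } — overlaps FOLLOW(T) on { 'n' }: CONFLICT
  T → P: FIRST \ {ε} = { 'n' } — overlaps FOLLOW(T) on { 'n' }: CONFLICT
  T → ε: FIRST \ {ε} = { } — this is the only nullable alternative, skip

P, X have no nullable alternative, so no FIRST/FOLLOW check is needed there.

So the grammar has 2 FIRST/FOLLOW conflicts (marked CONFLICT above).

Answer: Yes. T → n f f with FOLLOW(T) on { 'n' }; T → P with FOLLOW(T) on { 'n' }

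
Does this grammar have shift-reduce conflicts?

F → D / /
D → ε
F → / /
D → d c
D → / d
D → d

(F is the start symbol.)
Yes — I0: [D → .] vs [D → . / d]; I4: [D → d .] vs [D → d . c]

A shift-reduce conflict occurs when an LR(0) state has both:
  - a complete (reduce) item [A → α .] (dot at the end), and
  - a shift item [B → β . c γ] (dot before a terminal).

Augment with F' → F and build the canonical LR(0) collection (I0 = CLOSURE({[F' → . F]}), then GOTO on every symbol after a dot until no new states appear). It has 10 states:
  I0: { [D → . / d], [D → . d c], [D → . d], [D → .], [F → . / /], [F → . D / /], [F' → . F] }  — shift, reduce
  I1: { [D → / . d], [F → / . /] }  — shift
  I2: { [F → D . / /] }  — shift
  I3: { [F' → F .] }  — accept
  I4: { [D → d . c], [D → d .] }  — shift, reduce
  I5: { [D → d c .] }  — reduce
  I6: { [F → D / . /] }  — shift
  I7: { [F → D / / .] }  — reduce
  I8: { [F → / / .] }  — reduce
  I9: { [D → / d .] }  — reduce

I0 contains reduce item [D → .] and shift items [D → . / d], [D → . d], [D → . d c], [F → . / /] — shift-reduce conflict.
I4 contains reduce item [D → d .] and shift item [D → d . c] — shift-reduce conflict.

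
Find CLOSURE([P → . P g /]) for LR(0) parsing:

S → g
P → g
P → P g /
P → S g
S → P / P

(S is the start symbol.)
{ [P → . P g /], [P → . S g], [P → . g], [S → . P / P], [S → . g] }

Start with: [P → . P g /]
  [P → . P g /] has the dot before P: add [P → . g], [P → . S g]
  [P → . S g] has the dot before S: add [S → . g], [S → . P / P]
No further items can be added.

CLOSURE = { [P → . P g /], [P → . S g], [P → . g], [S → . P / P], [S → . g] }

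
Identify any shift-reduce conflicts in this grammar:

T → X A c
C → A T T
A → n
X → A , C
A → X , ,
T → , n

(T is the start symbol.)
A shift-reduce conflict occurs when an LR(0) state has both:
  - a complete (reduce) item [A → α .] (dot at the end), and
  - a shift item [B → β . c γ] (dot before a terminal).

Augment with T' → T and build the canonical LR(0) collection (I0 = CLOSURE({[T' → . T]}), then GOTO on every symbol after a dot until no new states appear). It has 19 states:
  I0: { [A → . X , ,], [A → . n], [T → . , n], [T → . X A c], [T' → . T], [X → . A , C] }  — shift
  I1: { [T → , . n] }  — shift
  I2: { [X → A . , C] }  — shift
  I3: { [T' → T .] }  — accept
  I4: { [A → . X , ,], [A → . n], [A → X . , ,], [T → X . A c], [X → . A , C] }  — shift
  I5: { [A → n .] }  — reduce
  I6: { [A → X , . ,] }  — shift
  I7: { [T → X A . c], [X → A . , C] }  — shift
  I8: { [A → X . , ,] }  — shift
  I9: { [A → . X , ,], [A → . n], [C → . A T T], [X → . A , C], [X → A , . C] }  — shift
  I10: { [T → X A c .] }  — reduce
  I11: { [A → . X , ,], [A → . n], [C → A . T T], [T → . , n], [T → . X A c], [X → . A , C], [X → A . , C] }  — shift
  I12: { [X → A , C .] }  — reduce
  I13: { [A → . X , ,], [A → . n], [C → . A T T], [T → , . n], [X → . A , C], [X → A , . C] }  — shift
  I14: { [A → . X , ,], [A → . n], [C → A T . T], [T → . , n], [T → . X A c], [X → . A , C] }  — shift
  I15: { [C → A T T .] }  — reduce
  I16: { [A → n .], [T → , n .] }  — 2 reduces
  I17: { [A → X , , .] }  — reduce
  I18: { [T → , n .] }  — reduce

No state contains both a complete item and a shift item.

Answer: No shift-reduce conflicts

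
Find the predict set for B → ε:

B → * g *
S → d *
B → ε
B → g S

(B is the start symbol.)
PREDICT(B → ε) = (FIRST(RHS) \ {ε}) ∪ (FOLLOW(B) if ε ∈ FIRST(RHS), i.e. RHS ⇒* ε)
The right-hand side is ε (FIRST(ε) = { ε }), so the predict set is FOLLOW(B) = { $ }
PREDICT(B → ε) = { $ }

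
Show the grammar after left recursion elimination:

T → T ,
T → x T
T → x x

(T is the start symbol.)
T → x T T'
T → x x T'
T' → , T'
T' → ε

T is directly left-recursive. The standard transformation for
  A → A α₁ | ... | A α_m | β₁ | ... | β_n
is
  A  → β₁ A' | ... | β_n A'
  A' → α₁ A' | ... | α_m A' | ε

T → x T becomes T → x T T'
T → x x becomes T → x x T'
T → T , becomes T' → , T'
Add T' → ε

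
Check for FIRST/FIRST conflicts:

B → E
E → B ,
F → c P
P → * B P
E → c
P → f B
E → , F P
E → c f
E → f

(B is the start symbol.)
FIRST sets of the non-terminals at (or reachable through a nullable prefix from) the front of some alternative:
  FIRST(B) = { ',', 'c', 'f' }

Productions for E:
  E → B ,: FIRST = { ',', 'c', 'f' }
  E → c: FIRST = { 'c' }
  E → , F P: FIRST = { ',' }
  E → c f: FIRST = { 'c' }
  E → f: FIRST = { 'f' }
Productions for P:
  P → * B P: FIRST = { '*' }
  P → f B: FIRST = { 'f' }
B, F have only one production, so no FIRST/FIRST conflict is possible there.

Conflict for E: E → B , and E → c
  Overlap: { 'c' }
Conflict for E: E → B , and E → , F P
  Overlap: { ',' }
Conflict for E: E → B , and E → c f
  Overlap: { 'c' }
Conflict for E: E → B , and E → f
  Overlap: { 'f' }
Conflict for E: E → c and E → c f
  Overlap: { 'c' }

Answer: Yes. E → B ',' / E → c on { 'c' }; E → B ',' / E → ',' F P on { ',' }; E → B ',' / E → c f on { 'c' }; E → B ',' / E → f on { 'f' }; E → c / E → c f on { 'c' }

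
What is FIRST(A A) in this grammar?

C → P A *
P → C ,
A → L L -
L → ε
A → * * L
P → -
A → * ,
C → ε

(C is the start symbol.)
FIRST sets of the non-terminals involved (from the grammar, by fixed-point iteration):
  FIRST(A) = { '*', '-' }

To compute FIRST(A A), process the symbols left to right:
Symbol A is a non-terminal. Add FIRST(A) \ {ε} = { '*', '-' }
A is not nullable (ε ∉ FIRST(A)), so stop here.
FIRST(A A) = { '*', '-' }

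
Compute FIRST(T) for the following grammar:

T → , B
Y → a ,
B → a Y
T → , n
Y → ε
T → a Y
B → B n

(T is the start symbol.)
{ ',', 'a' }

To compute FIRST(T), examine every production with T on the left-hand side, reading each right-hand side left to right until a non-nullable symbol is reached.

From T → , B:
  - ',' is a terminal: add ',' and stop
From T → , n:
  - ',' is a terminal: add ',' and stop
From T → a Y:
  - a is a terminal: add 'a' and stop

Collecting: FIRST(T) = { ',', 'a' }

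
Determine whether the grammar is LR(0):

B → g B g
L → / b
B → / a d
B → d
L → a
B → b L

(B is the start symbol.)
Augment with B' → B and build the canonical LR(0) collection (I0 = CLOSURE({[B' → . B]}), then GOTO on every symbol after a dot until no new states appear). It has 14 states:
  I0: { [B → . / a d], [B → . b L], [B → . d], [B → . g B g], [B' → . B] }  — shift
  I1: { [B → / . a d] }  — shift
  I2: { [B' → B .] }  — accept
  I3: { [B → b . L], [L → . / b], [L → . a] }  — shift
  I4: { [B → d .] }  — reduce
  I5: { [B → . / a d], [B → . b L], [B → . d], [B → . g B g], [B → g . B g] }  — shift
  I6: { [B → g B . g] }  — shift
  I7: { [B → g B g .] }  — reduce
  I8: { [L → / . b] }  — shift
  I9: { [B → b L .] }  — reduce
  I10: { [L → a .] }  — reduce
  I11: { [L → / b .] }  — reduce
  I12: { [B → / a . d] }  — shift
  I13: { [B → / a d .] }  — reduce

Every state is either a pure shift/goto state or contains exactly one complete item and nothing to shift — no conflicts. The grammar is LR(0).

Answer: Yes, the grammar is LR(0)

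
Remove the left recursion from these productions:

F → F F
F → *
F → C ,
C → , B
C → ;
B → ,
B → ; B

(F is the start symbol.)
F → * F'
F → C , F'
F' → F F'
F' → ε
C → , B
C → ;
B → ,
B → ; B

F is directly left-recursive. The standard transformation for
  A → A α₁ | ... | A α_m | β₁ | ... | β_n
is
  A  → β₁ A' | ... | β_n A'
  A' → α₁ A' | ... | α_m A' | ε

F → * becomes F → * F'
F → C , becomes F → C , F'
F → F F becomes F' → F F'
Add F' → ε

Productions for other non-terminals are unchanged:
  C → , B
  C → ;
  B → ,
  B → ; B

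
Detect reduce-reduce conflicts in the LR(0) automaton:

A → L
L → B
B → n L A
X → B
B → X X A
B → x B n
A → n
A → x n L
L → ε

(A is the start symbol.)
A reduce-reduce conflict occurs when an LR(0) state has two complete items [A → α .] and [B → β .] — both call for a reduction, and with no lookahead the parser cannot choose between them.

Augment with A' → A and build the canonical LR(0) collection (I0 = CLOSURE({[A' → . A]}), then GOTO on every symbol after a dot until no new states appear). It has 18 states:
  I0: { [A → . L], [A → . n], [A → . x n L], [A' → . A], [B → . X X A], [B → . n L A], [B → . x B n], [L → . B], [L → .], [X → . B] }  — shift, reduce
  I1: { [A' → A .] }  — accept
  I2: { [L → B .], [X → B .] }  — 2 reduces
  I3: { [A → L .] }  — reduce
  I4: { [B → . X X A], [B → . n L A], [B → . x B n], [B → X . X A], [X → . B] }  — shift
  I5: { [A → n .], [B → . X X A], [B → . n L A], [B → . x B n], [B → n . L A], [L → . B], [L → .], [X → . B] }  — shift, 2 reduces
  I6: { [A → x . n L], [B → . X X A], [B → . n L A], [B → . x B n], [B → x . B n], [X → . B] }  — shift
  I7: { [B → x B . n], [X → B .] }  — shift, reduce
  I8: { [A → x n . L], [B → . X X A], [B → . n L A], [B → . x B n], [B → n . L A], [L → . B], [L → .], [X → . B] }  — shift, reduce
  I9: { [B → . X X A], [B → . n L A], [B → . x B n], [B → x . B n], [X → . B] }  — shift
  I10: { [B → . X X A], [B → . n L A], [B → . x B n], [B → n . L A], [L → . B], [L → .], [X → . B] }  — shift, reduce
  I11: { [A → . L], [A → . n], [A → . x n L], [B → . X X A], [B → . n L A], [B → . x B n], [B → n L . A], [L → . B], [L → .], [X → . B] }  — shift, reduce
  I12: { [B → n L A .] }  — reduce
  I13: { [A → . L], [A → . n], [A → . x n L], [A → x n L .], [B → . X X A], [B → . n L A], [B → . x B n], [B → n L . A], [L → . B], [L → .], [X → . B] }  — shift, 2 reduces
  I14: { [B → x B n .] }  — reduce
  I15: { [X → B .] }  — reduce
  I16: { [A → . L], [A → . n], [A → . x n L], [B → . X X A], [B → . n L A], [B → . x B n], [B → X . X A], [B → X X . A], [L → . B], [L → .], [X → . B] }  — shift, reduce
  I17: { [B → X X A .] }  — reduce

I2 contains complete items [L → B .], [X → B .] — reduce-reduce conflict.
I5 contains complete items [A → n .], [L → .] — reduce-reduce conflict.
I13 contains complete items [A → x n L .], [L → .] — reduce-reduce conflict.

Answer: Yes — I2: [L → B .] vs [X → B .]; I5: [A → n .] vs [L → .]; I13: [A → x n L .] vs [L → .]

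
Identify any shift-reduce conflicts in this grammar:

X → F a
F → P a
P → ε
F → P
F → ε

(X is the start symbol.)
A shift-reduce conflict occurs when an LR(0) state has both:
  - a complete (reduce) item [A → α .] (dot at the end), and
  - a shift item [B → β . c γ] (dot before a terminal).

Augment with X' → X and build the canonical LR(0) collection (I0 = CLOSURE({[X' → . X]}), then GOTO on every symbol after a dot until no new states appear). It has 6 states:
  I0: { [F → . P a], [F → . P], [F → .], [P → .], [X → . F a], [X' → . X] }  — 2 reduces
  I1: { [X → F . a] }  — shift
  I2: { [F → P . a], [F → P .] }  — shift, reduce
  I3: { [X' → X .] }  — accept
  I4: { [F → P a .] }  — reduce
  I5: { [X → F a .] }  — reduce

I2 contains reduce item [F → P .] and shift item [F → P . a] — shift-reduce conflict.

Answer: Yes — I2: [F → P .] vs [F → P . a]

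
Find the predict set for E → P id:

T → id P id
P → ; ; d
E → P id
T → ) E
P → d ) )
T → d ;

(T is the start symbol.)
{ ';', 'd' }

PREDICT(E → P id) = (FIRST(RHS) \ {ε}) ∪ (FOLLOW(E) if ε ∈ FIRST(RHS), i.e. RHS ⇒* ε)
FIRST(P) = { ';', 'd' }
FIRST(P id) = { ';', 'd' }
ε ∉ FIRST(P id), so FOLLOW(E) is not added.
PREDICT(E → P id) = { ';', 'd' }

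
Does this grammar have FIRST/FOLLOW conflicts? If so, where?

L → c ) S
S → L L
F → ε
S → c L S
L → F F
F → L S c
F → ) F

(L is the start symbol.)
Nullable non-terminals: F, L, S.
FIRST sets used below: FIRST(L) = { ')', 'c', ε }, FIRST(S) = { ')', 'c', ε }, FIRST(F) = { ')', 'c', ε }

F: nullable alternative(s) F → ε; FOLLOW(F) = { $, ')', 'c' }
  F → ε: FIRST \ {ε} = { } — this is the only nullable alternative, skip
  F → L S c: FIRST \ {ε} = { ')', 'c' } — overlaps FOLLOW(F) on { ')', 'c' }: CONFLICT
  F → ) F: FIRST \ {ε} = { ')' } — overlaps FOLLOW(F) on { ')' }: CONFLICT

L: nullable alternative(s) L → F F; FOLLOW(L) = { $, ')', 'c' }
  L → c ) S: FIRST \ {ε} = { 'c' } — overlaps FOLLOW(L) on { 'c' }: CONFLICT
  L → F F: FIRST \ {ε} = { ')', 'c' } — this is the only nullable alternative, skip

S: nullable alternative(s) S → L L; FOLLOW(S) = { $, ')', 'c' }
  S → L L: FIRST \ {ε} = { ')', 'c' } — this is the only nullable alternative, skip
  S → c L S: FIRST \ {ε} = { 'c' } — overlaps FOLLOW(S) on { 'c' }: CONFLICT

So the grammar has 4 FIRST/FOLLOW conflicts (marked CONFLICT above).

Answer: Yes. L → c ')' S with FOLLOW(L) on { 'c' }; S → c L S with FOLLOW(S) on { 'c' }; F → L S c with FOLLOW(F) on { ')', 'c' }; F → ')' F with FOLLOW(F) on { ')' }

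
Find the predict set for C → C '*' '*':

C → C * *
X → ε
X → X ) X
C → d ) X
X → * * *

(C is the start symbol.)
PREDICT(C → C '*' '*') = (FIRST(RHS) \ {ε}) ∪ (FOLLOW(C) if ε ∈ FIRST(RHS), i.e. RHS ⇒* ε)
FIRST(C) = { 'd' }
FIRST(C '*' '*') = { 'd' }
ε ∉ FIRST(C '*' '*'), so FOLLOW(C) is not added.
PREDICT(C → C '*' '*') = { 'd' }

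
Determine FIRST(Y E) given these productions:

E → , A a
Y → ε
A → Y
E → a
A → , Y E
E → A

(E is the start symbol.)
{ ',', 'a', ε }

FIRST sets of the non-terminals involved (from the grammar, by fixed-point iteration):
  FIRST(Y) = { ε }
  FIRST(E) = { ',', 'a', ε }

To compute FIRST(Y E), process the symbols left to right:
Symbol Y is a non-terminal. Add FIRST(Y) \ {ε} = { }
Y is nullable (ε ∈ FIRST(Y)), continue to the next symbol.
Symbol E is a non-terminal. Add FIRST(E) \ {ε} = { ',', 'a' }
E is nullable (ε ∈ FIRST(E)), continue to the next symbol.
All symbols are nullable, so ε is in the result.
FIRST(Y E) = { ',', 'a', ε }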